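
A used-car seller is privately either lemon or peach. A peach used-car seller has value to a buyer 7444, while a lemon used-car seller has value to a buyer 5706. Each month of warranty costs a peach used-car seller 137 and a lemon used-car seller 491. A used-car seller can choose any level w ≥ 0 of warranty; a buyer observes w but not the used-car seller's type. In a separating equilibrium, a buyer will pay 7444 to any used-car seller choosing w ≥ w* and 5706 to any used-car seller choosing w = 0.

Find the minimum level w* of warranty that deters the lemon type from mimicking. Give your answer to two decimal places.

3.54

A lemon used-car seller choosing w = 0 receives 5706.
Imitating at w* instead would pay 7444 at cost 491·w*, netting 7444 − 491·w*.
Indifference: 5706 = 7444 − 491·w*, so w* = (7444 − 5706) / 491 ≈ 3.54.
At w* the lemon type's incentive constraint just binds; the peach type strictly prefers w* since its per-unit cost is lower.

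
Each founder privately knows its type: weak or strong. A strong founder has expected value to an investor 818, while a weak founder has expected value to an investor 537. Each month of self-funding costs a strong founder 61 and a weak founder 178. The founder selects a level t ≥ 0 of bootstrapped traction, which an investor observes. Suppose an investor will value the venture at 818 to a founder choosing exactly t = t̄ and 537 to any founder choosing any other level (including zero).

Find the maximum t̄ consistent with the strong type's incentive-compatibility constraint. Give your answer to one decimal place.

4.6

Choosing t̄ yields the strong type 818 − 61·t̄; choosing zero yields 537.
The strong type is indifferent at 818 − 61·t̄ = 537, i.e. t̄ = (818 − 537) / 61 ≈ 4.6.
For any t̄ above 4.6 the strong type would rather pool at zero, so separation collapses.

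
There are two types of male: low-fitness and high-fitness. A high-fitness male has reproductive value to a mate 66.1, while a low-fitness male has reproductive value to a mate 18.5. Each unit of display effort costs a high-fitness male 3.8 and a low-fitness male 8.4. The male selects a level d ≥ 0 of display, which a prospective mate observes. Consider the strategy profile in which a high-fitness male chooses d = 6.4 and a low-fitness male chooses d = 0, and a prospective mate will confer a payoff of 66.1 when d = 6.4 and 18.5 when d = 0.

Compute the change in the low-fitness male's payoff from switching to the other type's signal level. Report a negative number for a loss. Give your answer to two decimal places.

Playing d = 0 the low-fitness male receives 18.5.
Deviating to d = 6.4 brings payment 66.1 at cost 8.4 × 6.4 = 53.76, netting 12.34.
Gain from deviating: 12.34 − 18.5 = -6.16.
The gain is negative, so the low-fitness type's incentive-compatibility constraint is satisfied.

-6.16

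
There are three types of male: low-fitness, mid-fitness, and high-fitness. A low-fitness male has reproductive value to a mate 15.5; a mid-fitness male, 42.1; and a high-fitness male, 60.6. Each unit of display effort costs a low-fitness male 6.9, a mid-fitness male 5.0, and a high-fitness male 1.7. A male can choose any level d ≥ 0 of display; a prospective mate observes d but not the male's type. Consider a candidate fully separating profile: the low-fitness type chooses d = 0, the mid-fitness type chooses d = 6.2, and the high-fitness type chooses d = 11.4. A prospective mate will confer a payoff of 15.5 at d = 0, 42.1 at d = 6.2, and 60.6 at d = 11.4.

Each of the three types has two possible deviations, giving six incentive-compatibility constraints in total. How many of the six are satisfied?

5

Mid-fitness (own payoff 42.1 − 5.0×6.2 = 11.1): to d=0 gives 15.5 → profitable ✗; to d=11.4 gives 60.6 − 5.0×11.4 = 3.6 → no gain ✓.
High-fitness (own payoff 60.6 − 1.7×11.4 = 41.22): to d=0 gives 15.5 → no gain ✓; to d=6.2 gives 42.1 − 1.7×6.2 = 31.56 → no gain ✓.
Low-fitness (own payoff 15.5): to d=6.2 gives 42.1 − 6.9×6.2 = -0.68 → no gain ✓; to d=11.4 gives 60.6 − 6.9×11.4 = -18.06 → no gain ✓.
5 of the 6 constraints hold; not an equilibrium.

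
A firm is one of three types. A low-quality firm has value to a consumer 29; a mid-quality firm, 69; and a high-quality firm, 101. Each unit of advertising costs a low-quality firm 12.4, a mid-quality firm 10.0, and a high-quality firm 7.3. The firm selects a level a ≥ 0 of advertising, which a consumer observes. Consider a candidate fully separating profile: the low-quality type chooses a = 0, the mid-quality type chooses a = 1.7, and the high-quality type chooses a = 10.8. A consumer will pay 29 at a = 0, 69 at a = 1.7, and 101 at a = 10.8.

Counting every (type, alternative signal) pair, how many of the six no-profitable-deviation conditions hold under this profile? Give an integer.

3

High-quality (own payoff 101 − 7.3×10.8 = 22.16): to a=0 gives 29 → profitable ✗; to a=1.7 gives 69 − 7.3×1.7 = 56.59 → profitable ✗.
Low-quality (own payoff 29): to a=1.7 gives 69 − 12.4×1.7 = 47.92 → profitable ✗; to a=10.8 gives 101 − 12.4×10.8 = -32.92 → no gain ✓.
Mid-quality (own payoff 69 − 10.0×1.7 = 52): to a=0 gives 29 → no gain ✓; to a=10.8 gives 101 − 10.0×10.8 = -7 → no gain ✓.
3 of the 6 constraints hold; not an equilibrium.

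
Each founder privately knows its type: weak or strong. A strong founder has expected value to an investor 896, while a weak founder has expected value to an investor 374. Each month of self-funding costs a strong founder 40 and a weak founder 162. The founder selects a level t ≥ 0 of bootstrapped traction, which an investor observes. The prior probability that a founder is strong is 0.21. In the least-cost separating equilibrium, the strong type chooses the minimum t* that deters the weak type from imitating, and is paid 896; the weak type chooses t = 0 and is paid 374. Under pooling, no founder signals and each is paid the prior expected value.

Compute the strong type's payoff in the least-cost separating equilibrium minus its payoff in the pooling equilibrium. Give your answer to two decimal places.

283.49

Least-cost separating signal: t* solves 374 = 896 − 162·t*, so t* = (896 − 374)/162 ≈ 3.2222.
Strong type's separating payoff: 896 − 40 × t* = 896 − 40 × (896 − 374)/162 = 896 − 20880/162 ≈ 767.1111.
Pooling payoff: 0.21 × 896 + 0.79 × 374 = 483.62.
Difference: 767.1111 − 483.62 = 283.4911, i.e. 283.49 to two decimal places.
The strong type prefers to separate.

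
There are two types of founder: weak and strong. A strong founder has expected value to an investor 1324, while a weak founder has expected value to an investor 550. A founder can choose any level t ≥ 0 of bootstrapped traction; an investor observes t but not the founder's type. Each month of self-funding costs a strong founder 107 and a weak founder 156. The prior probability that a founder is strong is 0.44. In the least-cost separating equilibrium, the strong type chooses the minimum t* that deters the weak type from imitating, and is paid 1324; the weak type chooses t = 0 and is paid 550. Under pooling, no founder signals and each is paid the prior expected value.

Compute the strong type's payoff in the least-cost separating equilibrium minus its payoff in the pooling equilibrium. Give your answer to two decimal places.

-97.44

Least-cost separating signal: t* solves 550 = 1324 − 156·t*, so t* = (1324 − 550)/156 ≈ 4.9615.
Strong type's separating payoff: 1324 − 107 × t* = 1324 − 107 × (1324 − 550)/156 = 1324 − 82818/156 ≈ 793.1154.
Pooling payoff: 0.44 × 1324 + 0.56 × 550 = 890.56.
Difference: 793.1154 − 890.56 = -97.4446, i.e. -97.44 to two decimal places.
The strong type would prefer the pooling outcome.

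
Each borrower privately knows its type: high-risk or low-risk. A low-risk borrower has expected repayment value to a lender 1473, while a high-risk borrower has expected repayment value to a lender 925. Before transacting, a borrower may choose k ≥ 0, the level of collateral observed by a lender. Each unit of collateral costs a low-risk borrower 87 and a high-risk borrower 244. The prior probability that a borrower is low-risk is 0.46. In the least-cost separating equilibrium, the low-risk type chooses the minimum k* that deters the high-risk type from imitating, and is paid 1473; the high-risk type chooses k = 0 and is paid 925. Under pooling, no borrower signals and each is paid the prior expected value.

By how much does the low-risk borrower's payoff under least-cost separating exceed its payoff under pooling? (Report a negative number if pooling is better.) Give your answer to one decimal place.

100.5

Least-cost separating signal: k* solves 925 = 1473 − 244·k*, so k* = (1473 − 925)/244 ≈ 2.2459.
Low-risk type's separating payoff: 1473 − 87 × k* = 1473 − 87 × (1473 − 925)/244 = 1473 − 47676/244 ≈ 1277.607.
Pooling payoff: 0.46 × 1473 + 0.54 × 925 = 1177.08.
Difference: 1277.607 − 1177.08 = 100.527, i.e. 100.5 to one decimal place.
The low-risk type prefers to separate.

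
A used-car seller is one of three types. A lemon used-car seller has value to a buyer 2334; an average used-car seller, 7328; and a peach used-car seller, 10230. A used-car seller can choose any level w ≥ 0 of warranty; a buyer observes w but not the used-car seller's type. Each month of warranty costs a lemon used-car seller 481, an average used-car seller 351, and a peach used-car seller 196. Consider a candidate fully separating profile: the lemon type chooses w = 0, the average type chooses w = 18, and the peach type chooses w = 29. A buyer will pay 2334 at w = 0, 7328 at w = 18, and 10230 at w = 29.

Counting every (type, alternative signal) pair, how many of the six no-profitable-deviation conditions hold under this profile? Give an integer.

5

Lemon (own payoff 2334): to w=18 gives 7328 − 481×18 = -1330 → no gain ✓; to w=29 gives 10230 − 481×29 = -3719 → no gain ✓.
Average (own payoff 7328 − 351×18 = 1010): to w=0 gives 2334 → profitable ✗; to w=29 gives 10230 − 351×29 = 51 → no gain ✓.
Peach (own payoff 10230 − 196×29 = 4546): to w=0 gives 2334 → no gain ✓; to w=18 gives 7328 − 196×18 = 3800 → no gain ✓.
5 of the 6 constraints hold; not an equilibrium.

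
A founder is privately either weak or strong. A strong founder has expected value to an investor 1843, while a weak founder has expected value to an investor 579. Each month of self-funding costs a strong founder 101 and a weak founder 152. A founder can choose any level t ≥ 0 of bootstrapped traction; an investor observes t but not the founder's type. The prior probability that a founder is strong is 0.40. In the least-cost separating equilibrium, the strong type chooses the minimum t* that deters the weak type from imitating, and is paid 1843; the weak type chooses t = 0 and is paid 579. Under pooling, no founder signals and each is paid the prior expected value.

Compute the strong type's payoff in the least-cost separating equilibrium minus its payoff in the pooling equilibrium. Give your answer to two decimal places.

-81.49

Least-cost separating signal: t* solves 579 = 1843 − 152·t*, so t* = (1843 − 579)/152 ≈ 8.3158.
Strong type's separating payoff: 1843 − 101 × t* = 1843 − 101 × (1843 − 579)/152 = 1843 − 127664/152 ≈ 1003.1053.
Pooling payoff: 0.40 × 1843 + 0.60 × 579 = 1084.6.
Difference: 1003.1053 − 1084.6 = -81.4947, i.e. -81.49 to two decimal places.
The strong type would prefer the pooling outcome.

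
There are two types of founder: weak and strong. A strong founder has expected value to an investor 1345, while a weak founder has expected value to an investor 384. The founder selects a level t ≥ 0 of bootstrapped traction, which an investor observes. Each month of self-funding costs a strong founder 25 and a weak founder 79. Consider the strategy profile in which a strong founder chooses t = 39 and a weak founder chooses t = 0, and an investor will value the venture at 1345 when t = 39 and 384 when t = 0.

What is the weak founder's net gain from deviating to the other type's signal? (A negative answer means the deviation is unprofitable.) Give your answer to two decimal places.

-2120.00

Playing t = 0 the weak founder receives 384.
Deviating to t = 39 brings payment 1345 at cost 79 × 39 = 3081, netting -1736.
Gain from deviating: -1736 − 384 = -2120.00.
The gain is negative, so the weak type's incentive-compatibility constraint is satisfied.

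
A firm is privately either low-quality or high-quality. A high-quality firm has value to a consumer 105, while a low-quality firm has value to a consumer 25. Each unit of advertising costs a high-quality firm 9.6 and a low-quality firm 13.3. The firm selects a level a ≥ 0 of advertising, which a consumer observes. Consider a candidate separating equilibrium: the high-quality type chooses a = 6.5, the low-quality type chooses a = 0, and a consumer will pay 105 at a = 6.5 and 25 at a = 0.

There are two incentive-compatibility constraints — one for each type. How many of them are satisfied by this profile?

Low-quality type: stay at 0 → 25; mimic → 105 − 13.3 × 6.5 = 18.55. IC holds (25 ≥ 18.55).
High-quality type: signal → 105 − 9.6 × 6.5 = 42.6; deviate to 0 → 25. IC holds (42.6 ≥ 25).
2 of 2 constraints hold, so this is a separating equilibrium.

2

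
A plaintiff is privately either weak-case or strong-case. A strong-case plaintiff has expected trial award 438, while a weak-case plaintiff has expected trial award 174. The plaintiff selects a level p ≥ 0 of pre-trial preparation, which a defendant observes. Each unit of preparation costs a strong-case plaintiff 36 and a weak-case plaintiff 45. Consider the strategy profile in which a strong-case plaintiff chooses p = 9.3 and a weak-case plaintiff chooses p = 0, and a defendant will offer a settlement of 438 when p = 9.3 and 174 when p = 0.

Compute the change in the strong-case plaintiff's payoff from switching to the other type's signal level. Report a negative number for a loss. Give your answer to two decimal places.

Playing p = 9.3 the strong-case plaintiff receives 438 − 36 × 9.3 = 103.2.
Deviating to p = 0 yields 174 instead.
Gain from deviating: 174 − 103.2 = 70.80.
The gain is positive, so the strong-case type's incentive-compatibility constraint is violated — this profile is not a separating equilibrium.

70.80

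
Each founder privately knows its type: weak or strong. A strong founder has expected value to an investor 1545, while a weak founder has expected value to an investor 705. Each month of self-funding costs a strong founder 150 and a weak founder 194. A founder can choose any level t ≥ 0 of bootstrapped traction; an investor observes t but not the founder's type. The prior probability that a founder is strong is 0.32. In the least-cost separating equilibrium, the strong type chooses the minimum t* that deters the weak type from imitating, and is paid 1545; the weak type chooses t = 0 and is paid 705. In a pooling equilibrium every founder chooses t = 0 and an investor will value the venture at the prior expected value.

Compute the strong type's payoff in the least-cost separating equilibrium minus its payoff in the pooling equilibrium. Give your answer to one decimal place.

-78.3

Least-cost separating signal: t* solves 705 = 1545 − 194·t*, so t* = (1545 − 705)/194 ≈ 4.3299.
Strong type's separating payoff: 1545 − 150 × t* = 1545 − 150 × (1545 − 705)/194 = 1545 − 126000/194 ≈ 895.515.
Pooling payoff: 0.32 × 1545 + 0.68 × 705 = 973.8.
Difference: 895.515 − 973.8 = -78.285, i.e. -78.3 to one decimal place.
The strong type would prefer the pooling outcome.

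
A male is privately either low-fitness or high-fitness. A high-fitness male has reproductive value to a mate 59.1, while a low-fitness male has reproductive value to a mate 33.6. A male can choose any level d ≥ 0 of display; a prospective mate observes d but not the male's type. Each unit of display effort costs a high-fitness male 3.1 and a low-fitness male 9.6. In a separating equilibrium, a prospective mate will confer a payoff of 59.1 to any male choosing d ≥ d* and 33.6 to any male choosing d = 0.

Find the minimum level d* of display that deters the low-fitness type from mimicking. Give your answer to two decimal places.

2.66

A low-fitness male choosing d = 0 receives 33.6.
Imitating at d* instead would pay 59.1 at cost 9.6·d*, netting 59.1 − 9.6·d*.
Indifference: 33.6 = 59.1 − 9.6·d*, so d* = (59.1 − 33.6) / 9.6 ≈ 2.66.
At d* the low-fitness type's incentive constraint just binds; the high-fitness type strictly prefers d* since its per-unit cost is lower.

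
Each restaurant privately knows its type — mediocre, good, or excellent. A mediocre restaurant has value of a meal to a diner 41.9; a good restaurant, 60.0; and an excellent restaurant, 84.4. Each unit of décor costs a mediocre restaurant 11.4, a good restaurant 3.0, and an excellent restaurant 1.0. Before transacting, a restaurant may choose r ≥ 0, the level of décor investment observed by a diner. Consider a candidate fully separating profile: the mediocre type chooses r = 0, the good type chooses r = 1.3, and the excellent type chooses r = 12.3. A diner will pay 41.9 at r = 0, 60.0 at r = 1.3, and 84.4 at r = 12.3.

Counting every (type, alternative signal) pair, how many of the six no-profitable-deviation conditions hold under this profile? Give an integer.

5

Excellent (own payoff 84.4 − 1.0×12.3 = 72.1): to r=0 gives 41.9 → no gain ✓; to r=1.3 gives 60.0 − 1.0×1.3 = 58.7 → no gain ✓.
Good (own payoff 60.0 − 3.0×1.3 = 56.1): to r=0 gives 41.9 → no gain ✓; to r=12.3 gives 84.4 − 3.0×12.3 = 47.5 → no gain ✓.
Mediocre (own payoff 41.9): to r=1.3 gives 60.0 − 11.4×1.3 = 45.18 → profitable ✗; to r=12.3 gives 84.4 − 11.4×12.3 = -55.82 → no gain ✓.
5 of the 6 constraints hold; not an equilibrium.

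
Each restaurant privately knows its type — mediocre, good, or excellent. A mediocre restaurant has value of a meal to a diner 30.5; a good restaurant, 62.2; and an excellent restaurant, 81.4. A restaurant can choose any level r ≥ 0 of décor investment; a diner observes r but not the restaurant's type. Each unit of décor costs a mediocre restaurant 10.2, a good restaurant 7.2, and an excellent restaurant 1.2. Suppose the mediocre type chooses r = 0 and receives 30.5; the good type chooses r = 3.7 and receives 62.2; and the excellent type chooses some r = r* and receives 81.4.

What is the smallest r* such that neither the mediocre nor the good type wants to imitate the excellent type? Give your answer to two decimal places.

Mediocre type (on-path payoff 30.5) won't mimic when 30.5 ≥ 81.4 − 10.2·r*, i.e. r* ≥ 4.99.
Good type (on-path payoff 62.2 − 7.2×3.7 = 35.56) won't mimic when 35.56 ≥ 81.4 − 7.2·r*, i.e. r* ≥ 6.37.
Both must hold, so r* = max(4.99, 6.37) = 6.37. The good type's constraint binds.

6.37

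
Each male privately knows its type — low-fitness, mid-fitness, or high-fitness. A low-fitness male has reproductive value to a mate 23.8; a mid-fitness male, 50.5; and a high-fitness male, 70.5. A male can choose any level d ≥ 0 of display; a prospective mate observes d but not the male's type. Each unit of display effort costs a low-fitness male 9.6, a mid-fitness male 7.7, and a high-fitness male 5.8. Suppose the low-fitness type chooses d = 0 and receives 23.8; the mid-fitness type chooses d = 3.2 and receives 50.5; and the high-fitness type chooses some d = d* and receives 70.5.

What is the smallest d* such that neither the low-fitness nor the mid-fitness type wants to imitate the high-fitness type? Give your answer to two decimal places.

5.80

Low-fitness type (on-path payoff 23.8) won't mimic when 23.8 ≥ 70.5 − 9.6·d*, i.e. d* ≥ 4.86.
Mid-fitness type (on-path payoff 50.5 − 7.7×3.2 = 25.86) won't mimic when 25.86 ≥ 70.5 − 7.7·d*, i.e. d* ≥ 5.80.
Both must hold, so d* = max(4.86, 5.80) = 5.80. The mid-fitness type's constraint binds.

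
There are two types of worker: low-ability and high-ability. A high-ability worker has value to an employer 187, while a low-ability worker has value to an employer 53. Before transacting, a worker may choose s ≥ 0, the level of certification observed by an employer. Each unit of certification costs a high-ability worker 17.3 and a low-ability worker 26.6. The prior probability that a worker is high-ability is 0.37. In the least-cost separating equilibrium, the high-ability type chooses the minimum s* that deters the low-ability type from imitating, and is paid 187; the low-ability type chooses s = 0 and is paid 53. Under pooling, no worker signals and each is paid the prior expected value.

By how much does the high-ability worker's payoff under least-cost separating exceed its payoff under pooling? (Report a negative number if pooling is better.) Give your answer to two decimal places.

-2.73

Least-cost separating signal: s* solves 53 = 187 − 26.6·s*, so s* = (187 − 53)/26.6 ≈ 5.0376.
High-ability type's separating payoff: 187 − 17.3 × s* = 187 − 17.3 × (187 − 53)/26.6 = 187 − 2318.2/26.6 ≈ 99.8496.
Pooling payoff: 0.37 × 187 + 0.63 × 53 = 102.58.
Difference: 99.8496 − 102.58 = -2.7304, i.e. -2.73 to two decimal places.
The high-ability type would prefer the pooling outcome.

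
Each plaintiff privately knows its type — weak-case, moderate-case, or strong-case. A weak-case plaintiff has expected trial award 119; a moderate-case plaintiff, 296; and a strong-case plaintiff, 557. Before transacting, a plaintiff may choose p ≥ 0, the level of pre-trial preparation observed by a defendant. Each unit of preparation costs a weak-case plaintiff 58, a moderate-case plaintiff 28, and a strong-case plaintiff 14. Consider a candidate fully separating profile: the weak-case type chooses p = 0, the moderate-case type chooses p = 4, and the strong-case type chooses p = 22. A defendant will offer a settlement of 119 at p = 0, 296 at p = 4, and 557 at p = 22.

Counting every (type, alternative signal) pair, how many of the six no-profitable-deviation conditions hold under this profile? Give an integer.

6

Strong-case (own payoff 557 − 14×22 = 249): to p=0 gives 119 → no gain ✓; to p=4 gives 296 − 14×4 = 240 → no gain ✓.
Moderate-case (own payoff 296 − 28×4 = 184): to p=0 gives 119 → no gain ✓; to p=22 gives 557 − 28×22 = -59 → no gain ✓.
Weak-case (own payoff 119): to p=4 gives 296 − 58×4 = 64 → no gain ✓; to p=22 gives 557 − 58×22 = -719 → no gain ✓.
6 of the 6 constraints hold; this profile is a separating equilibrium.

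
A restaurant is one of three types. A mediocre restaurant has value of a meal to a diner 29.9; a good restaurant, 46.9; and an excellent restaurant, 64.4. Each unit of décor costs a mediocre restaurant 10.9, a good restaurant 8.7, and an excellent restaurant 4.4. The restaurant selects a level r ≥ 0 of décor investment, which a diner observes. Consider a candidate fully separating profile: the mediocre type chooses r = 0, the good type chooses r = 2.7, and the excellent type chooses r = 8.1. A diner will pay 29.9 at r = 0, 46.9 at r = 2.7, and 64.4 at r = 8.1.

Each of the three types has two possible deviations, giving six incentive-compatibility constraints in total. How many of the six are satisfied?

3

Mediocre (own payoff 29.9): to r=2.7 gives 46.9 − 10.9×2.7 = 17.47 → no gain ✓; to r=8.1 gives 64.4 − 10.9×8.1 = -23.89 → no gain ✓.
Good (own payoff 46.9 − 8.7×2.7 = 23.41): to r=0 gives 29.9 → profitable ✗; to r=8.1 gives 64.4 − 8.7×8.1 = -6.07 → no gain ✓.
Excellent (own payoff 64.4 − 4.4×8.1 = 28.76): to r=0 gives 29.9 → profitable ✗; to r=2.7 gives 46.9 − 4.4×2.7 = 35.02 → profitable ✗.
3 of the 6 constraints hold; not an equilibrium.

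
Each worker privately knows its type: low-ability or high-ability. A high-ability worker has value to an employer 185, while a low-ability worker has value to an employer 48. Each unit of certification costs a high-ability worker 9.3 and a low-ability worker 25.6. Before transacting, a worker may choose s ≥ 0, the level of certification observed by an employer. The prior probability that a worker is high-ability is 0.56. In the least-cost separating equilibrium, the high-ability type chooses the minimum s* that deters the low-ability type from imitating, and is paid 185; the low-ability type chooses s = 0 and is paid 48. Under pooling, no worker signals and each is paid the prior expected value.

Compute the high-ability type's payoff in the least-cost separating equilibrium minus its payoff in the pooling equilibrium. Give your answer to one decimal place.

Least-cost separating signal: s* solves 48 = 185 − 25.6·s*, so s* = (185 − 48)/25.6 ≈ 5.3516.
High-ability type's separating payoff: 185 − 9.3 × s* = 185 − 9.3 × (185 − 48)/25.6 = 185 − 1274.1/25.6 ≈ 135.230.
Pooling payoff: 0.56 × 185 + 0.44 × 48 = 124.72.
Difference: 135.230 − 124.72 = 10.51, i.e. 10.5 to one decimal place.
The high-ability type prefers to separate.

10.5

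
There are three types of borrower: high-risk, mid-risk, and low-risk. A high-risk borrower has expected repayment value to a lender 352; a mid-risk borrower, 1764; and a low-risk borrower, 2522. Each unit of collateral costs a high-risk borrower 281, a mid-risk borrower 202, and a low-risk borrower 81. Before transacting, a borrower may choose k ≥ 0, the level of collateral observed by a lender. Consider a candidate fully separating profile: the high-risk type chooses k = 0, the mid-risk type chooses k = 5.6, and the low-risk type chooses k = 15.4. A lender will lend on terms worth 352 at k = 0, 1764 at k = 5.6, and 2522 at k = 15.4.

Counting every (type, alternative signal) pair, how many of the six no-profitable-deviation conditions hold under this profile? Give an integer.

5

High-risk (own payoff 352): to k=5.6 gives 1764 − 281×5.6 = 190.4 → no gain ✓; to k=15.4 gives 2522 − 281×15.4 = -1805.4 → no gain ✓.
Low-risk (own payoff 2522 − 81×15.4 = 1274.6): to k=0 gives 352 → no gain ✓; to k=5.6 gives 1764 − 81×5.6 = 1310.4 → profitable ✗.
Mid-risk (own payoff 1764 − 202×5.6 = 632.8): to k=0 gives 352 → no gain ✓; to k=15.4 gives 2522 − 202×15.4 = -588.8 → no gain ✓.
5 of the 6 constraints hold; not an equilibrium.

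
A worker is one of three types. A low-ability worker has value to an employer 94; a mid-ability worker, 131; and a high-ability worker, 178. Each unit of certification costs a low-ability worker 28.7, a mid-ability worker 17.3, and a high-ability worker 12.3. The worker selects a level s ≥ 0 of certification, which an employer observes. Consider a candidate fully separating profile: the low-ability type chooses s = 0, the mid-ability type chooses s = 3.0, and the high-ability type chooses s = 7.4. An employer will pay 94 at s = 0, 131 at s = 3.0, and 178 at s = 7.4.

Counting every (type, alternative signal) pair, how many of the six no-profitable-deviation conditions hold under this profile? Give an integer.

3

Mid-ability (own payoff 131 − 17.3×3.0 = 79.1): to s=0 gives 94 → profitable ✗; to s=7.4 gives 178 − 17.3×7.4 = 49.98 → no gain ✓.
High-ability (own payoff 178 − 12.3×7.4 = 86.98): to s=0 gives 94 → profitable ✗; to s=3.0 gives 131 − 12.3×3.0 = 94.1 → profitable ✗.
Low-ability (own payoff 94): to s=3.0 gives 131 − 28.7×3.0 = 44.9 → no gain ✓; to s=7.4 gives 178 − 28.7×7.4 = -34.38 → no gain ✓.
3 of the 6 constraints hold; not an equilibrium.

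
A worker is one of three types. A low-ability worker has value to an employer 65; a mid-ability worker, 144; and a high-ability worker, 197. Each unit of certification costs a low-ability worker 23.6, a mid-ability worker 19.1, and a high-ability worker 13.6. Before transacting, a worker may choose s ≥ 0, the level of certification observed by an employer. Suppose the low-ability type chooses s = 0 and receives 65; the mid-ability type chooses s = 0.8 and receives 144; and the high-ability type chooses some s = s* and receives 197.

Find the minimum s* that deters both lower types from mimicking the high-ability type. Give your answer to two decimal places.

5.59

Mid-ability type (on-path payoff 144 − 19.1×0.8 = 128.72) won't mimic when 128.72 ≥ 197 − 19.1·s*, i.e. s* ≥ 3.57.
Low-ability type (on-path payoff 65) won't mimic when 65 ≥ 197 − 23.6·s*, i.e. s* ≥ 5.59.
Both must hold, so s* = max(5.59, 3.57) = 5.59. The low-ability type's constraint binds.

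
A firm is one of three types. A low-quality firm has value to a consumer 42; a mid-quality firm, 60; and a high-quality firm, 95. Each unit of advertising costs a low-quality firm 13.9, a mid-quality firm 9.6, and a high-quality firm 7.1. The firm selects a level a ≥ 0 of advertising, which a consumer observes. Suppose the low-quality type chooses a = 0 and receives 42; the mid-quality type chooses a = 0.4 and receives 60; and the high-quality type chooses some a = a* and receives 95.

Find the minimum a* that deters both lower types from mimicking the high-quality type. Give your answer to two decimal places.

4.05

Mid-quality type (on-path payoff 60 − 9.6×0.4 = 56.16) won't mimic when 56.16 ≥ 95 − 9.6·a*, i.e. a* ≥ 4.05.
Low-quality type (on-path payoff 42) won't mimic when 42 ≥ 95 − 13.9·a*, i.e. a* ≥ 3.81.
Both must hold, so a* = max(3.81, 4.05) = 4.05. The mid-quality type's constraint binds.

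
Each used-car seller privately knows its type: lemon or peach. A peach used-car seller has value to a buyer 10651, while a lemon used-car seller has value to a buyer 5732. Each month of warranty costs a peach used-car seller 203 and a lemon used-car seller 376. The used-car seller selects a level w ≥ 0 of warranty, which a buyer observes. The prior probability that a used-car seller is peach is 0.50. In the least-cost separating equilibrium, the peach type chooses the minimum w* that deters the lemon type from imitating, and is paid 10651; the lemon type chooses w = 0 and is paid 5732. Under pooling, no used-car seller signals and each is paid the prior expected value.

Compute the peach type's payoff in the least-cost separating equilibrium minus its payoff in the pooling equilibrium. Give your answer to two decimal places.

Least-cost separating signal: w* solves 5732 = 10651 − 376·w*, so w* = (10651 − 5732)/376 ≈ 13.0824.
Peach type's separating payoff: 10651 − 203 × w* = 10651 − 203 × (10651 − 5732)/376 = 10651 − 998557/376 ≈ 7995.2633.
Pooling payoff: 0.50 × 10651 + 0.50 × 5732 = 8191.5.
Difference: 7995.2633 − 8191.5 = -196.2367, i.e. -196.24 to two decimal places.
The peach type would prefer the pooling outcome.

-196.24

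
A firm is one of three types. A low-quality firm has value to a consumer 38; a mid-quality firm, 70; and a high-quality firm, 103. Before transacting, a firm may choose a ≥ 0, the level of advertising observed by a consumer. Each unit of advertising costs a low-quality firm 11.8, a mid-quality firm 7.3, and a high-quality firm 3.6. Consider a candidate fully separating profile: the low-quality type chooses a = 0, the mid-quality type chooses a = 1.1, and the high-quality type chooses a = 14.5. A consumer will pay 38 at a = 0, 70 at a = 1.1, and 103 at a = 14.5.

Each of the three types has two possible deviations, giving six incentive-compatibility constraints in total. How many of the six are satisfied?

4

Mid-quality (own payoff 70 − 7.3×1.1 = 61.97): to a=0 gives 38 → no gain ✓; to a=14.5 gives 103 − 7.3×14.5 = -2.85 → no gain ✓.
Low-quality (own payoff 38): to a=1.1 gives 70 − 11.8×1.1 = 57.02 → profitable ✗; to a=14.5 gives 103 − 11.8×14.5 = -68.1 → no gain ✓.
High-quality (own payoff 103 − 3.6×14.5 = 50.8): to a=0 gives 38 → no gain ✓; to a=1.1 gives 70 − 3.6×1.1 = 66.04 → profitable ✗.
4 of the 6 constraints hold; not an equilibrium.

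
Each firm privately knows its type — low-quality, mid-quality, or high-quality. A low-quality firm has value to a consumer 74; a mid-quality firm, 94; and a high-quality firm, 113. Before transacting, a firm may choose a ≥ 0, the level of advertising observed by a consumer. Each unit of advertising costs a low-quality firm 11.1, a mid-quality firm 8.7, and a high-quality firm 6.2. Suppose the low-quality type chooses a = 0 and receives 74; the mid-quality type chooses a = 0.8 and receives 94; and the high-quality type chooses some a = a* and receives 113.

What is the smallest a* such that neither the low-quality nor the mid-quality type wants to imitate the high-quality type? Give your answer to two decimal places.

3.51

Mid-quality type (on-path payoff 94 − 8.7×0.8 = 87.04) won't mimic when 87.04 ≥ 113 − 8.7·a*, i.e. a* ≥ 2.98.
Low-quality type (on-path payoff 74) won't mimic when 74 ≥ 113 − 11.1·a*, i.e. a* ≥ 3.51.
Both must hold, so a* = max(3.51, 2.98) = 3.51. The low-quality type's constraint binds.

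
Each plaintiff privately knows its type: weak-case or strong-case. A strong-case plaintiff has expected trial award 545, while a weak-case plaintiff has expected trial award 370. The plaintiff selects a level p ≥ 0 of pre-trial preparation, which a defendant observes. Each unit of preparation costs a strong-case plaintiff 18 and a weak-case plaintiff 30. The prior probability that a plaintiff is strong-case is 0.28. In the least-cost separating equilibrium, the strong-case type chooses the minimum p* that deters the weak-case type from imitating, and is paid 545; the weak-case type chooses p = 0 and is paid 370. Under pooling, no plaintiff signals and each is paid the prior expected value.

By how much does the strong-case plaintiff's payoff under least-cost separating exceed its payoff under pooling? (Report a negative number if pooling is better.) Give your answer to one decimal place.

Least-cost separating signal: p* solves 370 = 545 − 30·p*, so p* = (545 − 370)/30 ≈ 5.8333.
Strong-case type's separating payoff: 545 − 18 × p* = 545 − 18 × (545 − 370)/30 = 545 − 3150/30 = 440.
Pooling payoff: 0.28 × 545 + 0.72 × 370 = 419.
Difference: 440 − 419 = 21.0.
The strong-case type prefers to separate.

21.0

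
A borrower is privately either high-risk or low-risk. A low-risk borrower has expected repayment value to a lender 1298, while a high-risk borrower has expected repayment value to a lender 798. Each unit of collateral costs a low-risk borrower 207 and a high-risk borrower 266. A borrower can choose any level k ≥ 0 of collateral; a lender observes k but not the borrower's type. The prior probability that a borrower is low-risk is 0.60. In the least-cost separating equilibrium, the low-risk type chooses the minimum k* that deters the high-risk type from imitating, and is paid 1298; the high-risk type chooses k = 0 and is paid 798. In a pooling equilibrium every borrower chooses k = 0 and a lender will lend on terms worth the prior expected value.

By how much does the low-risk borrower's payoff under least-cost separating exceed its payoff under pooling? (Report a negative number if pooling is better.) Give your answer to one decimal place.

Least-cost separating signal: k* solves 798 = 1298 − 266·k*, so k* = (1298 − 798)/266 ≈ 1.8797.
Low-risk type's separating payoff: 1298 − 207 × k* = 1298 − 207 × (1298 − 798)/266 = 1298 − 103500/266 ≈ 908.902.
Pooling payoff: 0.60 × 1298 + 0.40 × 798 = 1098.
Difference: 908.902 − 1098 = -189.098, i.e. -189.1 to one decimal place.
The low-risk type would prefer the pooling outcome.

-189.1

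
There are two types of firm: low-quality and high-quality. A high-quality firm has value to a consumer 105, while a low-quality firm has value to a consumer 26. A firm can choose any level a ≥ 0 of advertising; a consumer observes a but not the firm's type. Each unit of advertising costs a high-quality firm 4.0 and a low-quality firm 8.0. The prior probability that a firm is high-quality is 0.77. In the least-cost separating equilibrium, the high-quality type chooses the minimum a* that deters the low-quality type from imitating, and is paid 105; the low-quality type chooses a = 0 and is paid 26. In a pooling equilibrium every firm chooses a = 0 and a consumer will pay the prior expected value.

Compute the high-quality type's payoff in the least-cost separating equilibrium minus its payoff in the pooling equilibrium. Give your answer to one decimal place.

Least-cost separating signal: a* solves 26 = 105 − 8.0·a*, so a* = (105 − 26)/8.0 = 9.875.
High-quality type's separating payoff: 105 − 4.0 × a* = 105 − 4.0 × (105 − 26)/8.0 = 105 − 316/8.0 = 65.5.
Pooling payoff: 0.77 × 105 + 0.23 × 26 = 86.83.
Difference: 65.5 − 86.83 = -21.33, i.e. -21.3 to one decimal place.
The high-quality type would prefer the pooling outcome.

-21.3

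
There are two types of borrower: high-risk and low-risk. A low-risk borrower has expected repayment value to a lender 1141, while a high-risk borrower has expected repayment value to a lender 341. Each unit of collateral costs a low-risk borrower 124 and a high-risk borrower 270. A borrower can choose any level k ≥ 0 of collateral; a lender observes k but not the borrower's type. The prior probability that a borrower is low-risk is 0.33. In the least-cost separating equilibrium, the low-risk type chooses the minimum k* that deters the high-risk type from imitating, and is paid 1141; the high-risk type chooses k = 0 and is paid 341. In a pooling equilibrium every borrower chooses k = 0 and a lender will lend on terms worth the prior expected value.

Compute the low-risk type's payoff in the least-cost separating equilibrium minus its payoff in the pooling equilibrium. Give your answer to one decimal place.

Least-cost separating signal: k* solves 341 = 1141 − 270·k*, so k* = (1141 − 341)/270 ≈ 2.9630.
Low-risk type's separating payoff: 1141 − 124 × k* = 1141 − 124 × (1141 − 341)/270 = 1141 − 99200/270 ≈ 773.593.
Pooling payoff: 0.33 × 1141 + 0.67 × 341 = 605.
Difference: 773.593 − 605 = 168.593, i.e. 168.6 to one decimal place.
The low-risk type prefers to separate.

168.6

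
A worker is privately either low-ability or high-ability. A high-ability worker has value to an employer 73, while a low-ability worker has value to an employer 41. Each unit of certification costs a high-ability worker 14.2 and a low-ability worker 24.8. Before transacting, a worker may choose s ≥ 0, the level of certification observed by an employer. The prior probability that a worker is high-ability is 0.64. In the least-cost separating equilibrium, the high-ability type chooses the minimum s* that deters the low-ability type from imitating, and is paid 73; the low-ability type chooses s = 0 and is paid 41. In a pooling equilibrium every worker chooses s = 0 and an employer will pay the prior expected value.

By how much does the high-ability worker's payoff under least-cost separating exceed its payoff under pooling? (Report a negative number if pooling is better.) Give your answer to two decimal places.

Least-cost separating signal: s* solves 41 = 73 − 24.8·s*, so s* = (73 − 41)/24.8 ≈ 1.2903.
High-ability type's separating payoff: 73 − 14.2 × s* = 73 − 14.2 × (73 − 41)/24.8 = 73 − 454.4/24.8 ≈ 54.6774.
Pooling payoff: 0.64 × 73 + 0.36 × 41 = 61.48.
Difference: 54.6774 − 61.48 = -6.8026, i.e. -6.80 to two decimal places.
The high-ability type would prefer the pooling outcome.

-6.80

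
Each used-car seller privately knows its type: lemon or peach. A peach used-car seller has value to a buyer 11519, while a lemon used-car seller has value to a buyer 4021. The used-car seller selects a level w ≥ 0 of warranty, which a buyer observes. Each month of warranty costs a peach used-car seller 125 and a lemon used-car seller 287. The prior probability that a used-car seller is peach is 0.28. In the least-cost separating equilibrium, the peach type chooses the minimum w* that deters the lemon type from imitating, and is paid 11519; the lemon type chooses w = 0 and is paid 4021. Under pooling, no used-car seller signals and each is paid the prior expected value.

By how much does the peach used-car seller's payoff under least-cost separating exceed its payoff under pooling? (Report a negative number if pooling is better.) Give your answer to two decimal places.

2132.88

Least-cost separating signal: w* solves 4021 = 11519 − 287·w*, so w* = (11519 − 4021)/287 ≈ 26.1254.
Peach type's separating payoff: 11519 − 125 × w* = 11519 − 125 × (11519 − 4021)/287 = 11519 − 937250/287 ≈ 8253.3206.
Pooling payoff: 0.28 × 11519 + 0.72 × 4021 = 6120.44.
Difference: 8253.3206 − 6120.44 = 2132.8806, i.e. 2132.88 to two decimal places.
The peach type prefers to separate.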